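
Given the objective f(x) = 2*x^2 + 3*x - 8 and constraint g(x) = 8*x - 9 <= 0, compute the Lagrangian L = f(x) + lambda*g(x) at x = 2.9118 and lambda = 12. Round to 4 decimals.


Step 1: Evaluate f(x).
f(2.9118) = 2*2.9118^2 + 3*2.9118 - 8 = 17.6926
Step 2: Evaluate g(x).
g(2.9118) = 8*2.9118 - 9 = 14.2944
Step 3: Compute Lagrangian.
L = 17.6926 + 12*14.2944 = 189.2254


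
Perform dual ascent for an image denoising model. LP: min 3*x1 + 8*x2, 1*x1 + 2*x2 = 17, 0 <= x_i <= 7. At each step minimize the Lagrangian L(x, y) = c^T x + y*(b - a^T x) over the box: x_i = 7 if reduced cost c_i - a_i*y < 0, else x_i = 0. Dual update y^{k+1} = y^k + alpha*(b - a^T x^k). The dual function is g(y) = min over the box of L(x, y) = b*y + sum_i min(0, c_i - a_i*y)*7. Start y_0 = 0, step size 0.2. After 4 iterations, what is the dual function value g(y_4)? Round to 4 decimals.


Dual ascent for LP: min 3*x1 + 8*x2, 1*x1 + 2*x2 = 17, 0 <= x_i <= 7
Step 1: y^k = 0.0, reduced costs: (3.0, 8.0)
  x^k = (0.0, 0.0), subgradient = b - a^T x = 17.0
  y^{k+1} = 0.0 + 0.2*17.0 = 3.4
Step 2: y^k = 3.4, reduced costs: (-0.4, 1.2)
  x^k = (7.0, 0.0), subgradient = b - a^T x = 10.0
  y^{k+1} = 3.4 + 0.2*10.0 = 5.4
Step 3: y^k = 5.4, reduced costs: (-2.4, -2.8)
  x^k = (7.0, 7.0), subgradient = b - a^T x = -4.0
  y^{k+1} = 5.4 + 0.2*-4.0 = 4.6
Step 4: y^k = 4.6, reduced costs: (-1.6, -1.2)
  x^k = (7.0, 7.0), subgradient = b - a^T x = -4.0
  y^{k+1} = 4.6 + 0.2*-4.0 = 3.8
Dual objective at y_4 = 3.8: reduced costs (-0.8, 0.4), box minimizer x = (7.0, 0.0)
g(y_4) = b*y + (c1 - a1*y)*x1 + (c2 - a2*y)*x2 = 17*3.8 + (-0.8)*7.0 + 0.4*0.0 = 64.6 - 5.6 + 0.0 = 59.0


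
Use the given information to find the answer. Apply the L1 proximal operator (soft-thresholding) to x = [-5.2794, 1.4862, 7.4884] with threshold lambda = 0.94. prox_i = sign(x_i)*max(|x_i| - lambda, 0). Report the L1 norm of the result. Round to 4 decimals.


Soft-thresholding with lambda = 0.94:
prox(-5.2794) = sign(-5.2794)*max(|-5.2794| - 0.94, 0) = -4.3394
prox(1.4862) = sign(1.4862)*max(|1.4862| - 0.94, 0) = 0.5462
prox(7.4884) = sign(7.4884)*max(|7.4884| - 0.94, 0) = 6.5484
prox(x) = [-4.3394, 0.5462, 6.5484]
||prox(x)||_1 = 4.3394 + 0.5462 + 6.5484 = 11.434


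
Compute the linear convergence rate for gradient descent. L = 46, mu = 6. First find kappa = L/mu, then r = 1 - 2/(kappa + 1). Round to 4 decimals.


Step 1: Compute the condition number.
kappa = L/mu = 46/6 = 7.6667
Step 2: Compute the convergence rate.
r = 1 - 2/(kappa + 1) = 1 - 2*mu/(L + mu) = (L - mu)/(L + mu) = 40/52 = 0.7692


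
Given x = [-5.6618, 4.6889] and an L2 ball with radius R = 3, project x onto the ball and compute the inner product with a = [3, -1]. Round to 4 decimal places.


Step 1: Compute ||x|| (intermediates to 6 decimals).
||x|| = sqrt((-5.6618)^2 + 4.6889^2) = 7.35131
Step 2: Project.
Since ||x|| > R, scale = R/||x|| = 3/7.35131 = 0.408091, proj(x) = scale * x
proj(x) = [-2.31053, 1.913498]
Step 3: Dot product.
a^T * proj(x) = 3*(-2.31053) - 1*1.913498 = -8.8451


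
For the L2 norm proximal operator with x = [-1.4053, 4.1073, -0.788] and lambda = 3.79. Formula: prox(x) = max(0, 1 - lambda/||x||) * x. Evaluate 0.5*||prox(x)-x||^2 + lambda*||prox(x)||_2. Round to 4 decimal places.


Step 1: Compute ||x||.
||x|| = 4.412
Step 2: Compute scaling factor.
scale = max(0, 1 - 3.79/4.412) = 0.141
Step 3: prox(x) = [-0.1981, 0.579, -0.1111]
||prox(x)|| = 0.622
Step 4: Proximal objective.
0.5*||prox-x||^2 = 7.1821
lambda*||prox|| = 2.3574
Total = 9.5394


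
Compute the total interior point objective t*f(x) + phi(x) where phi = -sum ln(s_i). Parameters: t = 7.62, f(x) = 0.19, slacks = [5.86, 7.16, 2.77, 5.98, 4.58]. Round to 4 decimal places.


Step 1: Compute log-barrier.
ln values: [1.7681, 1.9685, 1.0188, 1.7884, 1.5217]
phi = -(1.7681 + 1.9685 + 1.0188 + 1.7884 + 1.5217) = -8.0656
Step 2: Compute augmented objective.
t*f(x) = 7.62*0.19 = 1.4478
Total = 1.4478 - 8.0656 = -6.6178


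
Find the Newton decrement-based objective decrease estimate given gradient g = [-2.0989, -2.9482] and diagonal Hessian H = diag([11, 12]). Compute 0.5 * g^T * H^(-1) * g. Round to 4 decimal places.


Step 1: H is diagonal, so H^(-1) * g = [-0.1908, -0.2457].
Step 2: g^T H^(-1) g = sum_i g_i^2 / H_ii
  = (-2.0989)^2/11 + (-2.9482)^2/12
  = 0.4005 + 0.7243 = 1.1248
Step 3: Objective decrease = 0.5 * g^T H^(-1) g = 0.5624


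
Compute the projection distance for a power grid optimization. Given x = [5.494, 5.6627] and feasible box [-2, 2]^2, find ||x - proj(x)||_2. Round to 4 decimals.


Project each component onto [-2, 2].
clip(5.494) = 2.0, clip(5.6627) = 2.0
Projection = [2.0, 2.0]
Squared diffs: [12.208, 13.4154]
Distance = sqrt(25.6234) = 5.062


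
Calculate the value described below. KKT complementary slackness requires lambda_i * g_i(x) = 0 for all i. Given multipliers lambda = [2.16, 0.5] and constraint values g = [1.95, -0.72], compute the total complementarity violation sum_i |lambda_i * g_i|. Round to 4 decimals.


KKT complementary slackness check:
lambda_1 * g_1 = 2.16 * 1.95 = 4.212
lambda_2 * g_2 = 0.5 * -0.72 = -0.36
Total violation = 4.212 + 0.36 = 4.572


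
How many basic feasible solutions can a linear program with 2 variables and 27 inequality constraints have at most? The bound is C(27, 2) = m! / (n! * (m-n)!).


Each vertex corresponds to some choice of n active constraints out of m, so the number of vertices is at most C(m, n) = m! / (n!(m-n)!).
m = 27, n = 2
Numerator: 27 * 26
Denominator: 2! = 2
C(27, 2) = 351


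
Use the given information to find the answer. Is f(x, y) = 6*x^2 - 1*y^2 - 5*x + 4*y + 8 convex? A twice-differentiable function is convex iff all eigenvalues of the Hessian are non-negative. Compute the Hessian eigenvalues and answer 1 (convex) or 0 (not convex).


The Hessian of f(x,y) = 6*x^2 - 1*y^2 - 5*x + 4*y + 8 is:
H = [[12, 0], [0, -2]]
Trace = 12 - 2 = 10
Determinant = 12*-2 - (0)^2 = -24
Discriminant = (10)^2 - 4*-24 = 196.0
Eigenvalues: lambda_1 = -2.0, lambda_2 = 12.0
The function is not convex.

0


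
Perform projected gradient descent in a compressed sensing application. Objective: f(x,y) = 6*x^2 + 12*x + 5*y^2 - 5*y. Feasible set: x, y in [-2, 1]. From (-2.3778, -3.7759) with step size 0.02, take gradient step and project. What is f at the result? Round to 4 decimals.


Step 1: Compute gradient at (-2.3778, -3.7759).
grad_x = 2*6*-2.3778 + 12 = -16.5336
grad_y = 2*5*-3.7759 - 5 = -42.759
Step 2: Gradient step.
x_raw = -2.3778 - 0.02*-16.5336 = -2.0471
y_raw = -3.7759 - 0.02*-42.759 = -2.9207
Step 3: Project onto [-2, 1].
x_proj = clip(-2.0471) = -2.0
y_proj = clip(-2.9207) = -2.0
Step 4: Evaluate f.
f(-2.0, -2.0) = 30.0


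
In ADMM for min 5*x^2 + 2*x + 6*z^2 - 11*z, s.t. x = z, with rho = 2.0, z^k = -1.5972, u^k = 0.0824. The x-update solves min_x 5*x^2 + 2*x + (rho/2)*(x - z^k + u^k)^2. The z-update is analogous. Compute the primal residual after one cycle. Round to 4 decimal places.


ADMM iteration with rho = 2.0, z^k = -1.5972, u^k = 0.0824
Step 1: x-update.
Minimize 5*x^2 + 2*x + (2.0/2)*(x + 1.5972 + 0.0824)^2
FOC: (2*5 + 2.0)*x = -2 + 2.0*(-1.5972 - 0.0824)
x^{k+1} = -0.4466
Step 2: z-update.
Minimize 6*z^2 - 11*z + (2.0/2)*(-0.4466 - z + 0.0824)^2
FOC: (2*6 + 2.0)*z = 11 + 2.0*(-0.4466 + 0.0824)
z^{k+1} = 0.7337
Step 3: u-update.
u^{k+1} = 0.0824 - 0.4466 - 0.7337 = -1.0979
Step 4: Primal residual = |-0.4466 - 0.7337| = 1.1803


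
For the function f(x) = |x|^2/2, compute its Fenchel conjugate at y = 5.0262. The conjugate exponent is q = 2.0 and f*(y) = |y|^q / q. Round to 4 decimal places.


The conjugate exponent q satisfies 1/p + 1/q = 1.
p = 2, so q = 2/(2 - 1) = 2.0
|y|^q = 5.0262^2.0 = 25.2627
f*(5.0262) = 25.2627 / 2.0 = 12.6313


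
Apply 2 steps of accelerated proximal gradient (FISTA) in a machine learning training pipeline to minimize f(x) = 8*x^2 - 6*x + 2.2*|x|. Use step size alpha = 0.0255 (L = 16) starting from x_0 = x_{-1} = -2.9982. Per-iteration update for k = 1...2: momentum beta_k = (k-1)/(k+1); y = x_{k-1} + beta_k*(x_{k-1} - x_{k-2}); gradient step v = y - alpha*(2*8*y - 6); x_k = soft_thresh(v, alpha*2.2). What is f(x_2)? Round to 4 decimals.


FISTA on f(x) = 8*x^2 - 6*x + 2.2*|x|
L = 16, alpha = 0.0255
Iteration 1: beta = 0.0, y = -2.9982 + 0.0*(-2.9982 + 2.9982) = -2.9982
  grad(y) = -53.9712, v = y - alpha*grad = -1.6219
  prox(v) = soft_thresh(-1.6219, 0.0561) = -1.5658
Iteration 2: beta = 0.3333, y = -1.5658 + 0.3333*(-1.5658 + 2.9982) = -1.0884
  grad(y) = -23.4141, v = y - alpha*grad = -0.4913
  prox(v) = soft_thresh(-0.4913, 0.0561) = -0.4352
f(x_2) = 8*(-0.4352)^2 - 6*(-0.4352) + 2.2*|-0.4352| = 5.0841


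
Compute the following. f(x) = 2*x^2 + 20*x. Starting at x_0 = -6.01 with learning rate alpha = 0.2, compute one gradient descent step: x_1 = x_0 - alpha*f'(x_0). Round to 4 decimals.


We compute the gradient at x_0 and apply the update.
f'(x) = 4*x + 20
f'(-6.01) = 4*-6.01 + 20 = -4.04
x_1 = -6.01 - 0.2*-4.04 = -5.202


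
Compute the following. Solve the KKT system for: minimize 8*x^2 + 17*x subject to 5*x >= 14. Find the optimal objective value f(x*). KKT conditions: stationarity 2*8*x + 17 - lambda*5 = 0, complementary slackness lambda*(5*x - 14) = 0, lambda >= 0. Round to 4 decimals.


Step 1: Try lambda = 0 (constraint inactive).
x_unc = -17/(2*8) = -1.0625
Check: 5*-1.0625 = -5.3125 < 14 -- violated!
Step 2: Constraint must be active: 5*x = 14
x* = 14/5 = 2.8
lambda = (2*8*2.8 + 17)/5 = 12.36
Step 3: Compute optimal value.
f(x*) = 8*2.8^2 + 17*2.8 = 110.32


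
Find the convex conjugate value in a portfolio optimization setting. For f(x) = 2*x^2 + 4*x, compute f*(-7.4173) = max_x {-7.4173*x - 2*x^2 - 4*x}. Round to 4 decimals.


f*(y) = sup_x {y*x - a*x^2 - b*x} = sup_x {(y-b)*x - a*x^2}
FOC: (y - b) - 2a*x = 0 => x* = (y - b)/(2a)
x* = (-7.4173 - 4)/(2*2) = -2.8543
f*(-7.4173) = (y-b)^2/(4a) = (-7.4173 - 4)^2/(4*2)
= 130.3547/8 = 16.2943


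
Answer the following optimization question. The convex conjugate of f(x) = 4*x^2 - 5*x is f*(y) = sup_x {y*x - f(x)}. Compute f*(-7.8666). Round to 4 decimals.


f*(y) = sup_x {y*x - a*x^2 - b*x} = sup_x {(y-b)*x - a*x^2}
FOC: (y - b) - 2a*x = 0 => x* = (y - b)/(2a)
x* = (-7.8666 + 5)/(2*4) = -0.3583
f*(-7.8666) = (y-b)^2/(4a) = (-7.8666 + 5)^2/(4*4)
= 8.2174/16 = 0.5136


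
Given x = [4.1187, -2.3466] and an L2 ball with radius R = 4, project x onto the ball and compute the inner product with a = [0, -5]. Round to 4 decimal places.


Step 1: Compute ||x|| (intermediates to 6 decimals).
||x|| = sqrt(4.1187^2 + (-2.3466)^2) = 4.740276
Step 2: Project.
Since ||x|| > R, scale = R/||x|| = 4/4.740276 = 0.843833, proj(x) = scale * x
proj(x) = [3.475495, -1.980139]
Step 3: Dot product.
a^T * proj(x) = 0*3.475495 - 5*(-1.980139) = 9.9007


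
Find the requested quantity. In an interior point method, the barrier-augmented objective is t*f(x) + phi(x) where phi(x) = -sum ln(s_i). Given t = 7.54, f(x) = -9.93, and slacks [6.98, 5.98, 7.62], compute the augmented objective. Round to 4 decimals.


Step 1: Compute log-barrier.
ln values: [1.943, 1.7884, 2.0308]
phi = -(1.943 + 1.7884 + 2.0308) = -5.7622
Step 2: Compute augmented objective.
t*f(x) = 7.54*-9.93 = -74.8722
Total = -74.8722 - 5.7622 = -80.6344


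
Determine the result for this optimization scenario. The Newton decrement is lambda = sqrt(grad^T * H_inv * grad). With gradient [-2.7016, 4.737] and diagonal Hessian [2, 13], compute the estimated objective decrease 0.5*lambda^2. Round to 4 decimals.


Step 1: H is diagonal, so H^(-1) * g = [-1.3508, 0.3644].
Step 2: g^T H^(-1) g = sum_i g_i^2 / H_ii
  = (-2.7016)^2/2 + (4.737)^2/13
  = 3.6493 + 1.7261 = 5.3754
Step 3: Objective decrease = 0.5 * g^T H^(-1) g = 2.6877


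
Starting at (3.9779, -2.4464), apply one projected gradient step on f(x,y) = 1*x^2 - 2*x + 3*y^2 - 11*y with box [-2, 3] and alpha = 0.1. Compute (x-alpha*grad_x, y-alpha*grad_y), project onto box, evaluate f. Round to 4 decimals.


Step 1: Compute gradient at (3.9779, -2.4464).
grad_x = 2*1*3.9779 - 2 = 5.9558
grad_y = 2*3*-2.4464 - 11 = -25.6784
Step 2: Gradient step.
x_raw = 3.9779 - 0.1*5.9558 = 3.3823
y_raw = -2.4464 - 0.1*-25.6784 = 0.1214
Step 3: Project onto [-2, 3].
x_proj = clip(3.3823) = 3.0
y_proj = clip(0.1214) = 0.1214
Step 4: Evaluate f.
f(3.0, 0.1214) = 1.7084


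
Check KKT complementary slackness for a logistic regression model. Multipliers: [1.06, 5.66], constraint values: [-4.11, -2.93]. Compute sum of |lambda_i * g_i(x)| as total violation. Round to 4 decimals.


KKT complementary slackness check:
lambda_1 * g_1 = 1.06 * -4.11 = -4.3566
lambda_2 * g_2 = 5.66 * -2.93 = -16.5838
Total violation = 4.3566 + 16.5838 = 20.9404


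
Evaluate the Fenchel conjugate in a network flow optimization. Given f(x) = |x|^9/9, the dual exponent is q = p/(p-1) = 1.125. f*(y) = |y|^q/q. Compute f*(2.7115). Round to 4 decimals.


The conjugate exponent q satisfies 1/p + 1/q = 1.
p = 9, so q = 9/(9 - 1) = 1.125
|y|^q = 2.7115^1.125 = 3.0716
f*(2.7115) = 3.0716 / 1.125 = 2.7303


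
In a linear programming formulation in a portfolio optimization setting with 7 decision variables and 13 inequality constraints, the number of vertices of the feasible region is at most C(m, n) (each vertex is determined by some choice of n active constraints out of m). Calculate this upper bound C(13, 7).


Each vertex corresponds to some choice of n active constraints out of m, so the number of vertices is at most C(m, n) = m! / (n!(m-n)!).
m = 13, n = 7
Numerator: 13 * 12 * 11 * 10 * 9 * 8 * 7
Denominator: 7! = 5040
C(13, 7) = 1716


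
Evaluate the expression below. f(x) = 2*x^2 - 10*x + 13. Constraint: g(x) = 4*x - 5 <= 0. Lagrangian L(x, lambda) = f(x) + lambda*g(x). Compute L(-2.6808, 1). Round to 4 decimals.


Step 1: Evaluate f(x).
f(-2.6808) = 2*(-2.6808)^2 - 10*(-2.6808) + 13 = 54.1814
Step 2: Evaluate g(x).
g(-2.6808) = 4*-2.6808 - 5 = -15.7232
Step 3: Compute Lagrangian.
L = 54.1814 + 1*-15.7232 = 38.4582


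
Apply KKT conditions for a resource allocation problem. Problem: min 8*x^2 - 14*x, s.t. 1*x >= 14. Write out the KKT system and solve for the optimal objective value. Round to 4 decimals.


Step 1: Try lambda = 0 (constraint inactive).
x_unc = 14/(2*8) = 0.875
Check: 1*0.875 = 0.875 < 14 -- violated!
Step 2: Constraint must be active: 1*x = 14
x* = 14/1 = 14.0
lambda = (2*8*14.0 - 14)/1 = 210.0
Step 3: Compute optimal value.
f(x*) = 8*14.0^2 - 14*14.0 = 1372.0


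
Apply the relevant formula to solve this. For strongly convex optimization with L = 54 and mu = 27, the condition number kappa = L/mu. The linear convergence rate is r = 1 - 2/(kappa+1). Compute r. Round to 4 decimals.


Step 1: Compute the condition number.
kappa = L/mu = 54/27 = 2.0
Step 2: Compute the convergence rate.
r = 1 - 2/(kappa + 1) = 1 - 2*mu/(L + mu) = (L - mu)/(L + mu) = 27/81 = 0.3333


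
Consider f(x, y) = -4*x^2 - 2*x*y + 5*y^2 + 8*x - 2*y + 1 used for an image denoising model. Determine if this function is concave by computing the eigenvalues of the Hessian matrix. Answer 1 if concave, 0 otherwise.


The Hessian of f(x,y) = -4*x^2 - 2*x*y + 5*y^2 + 8*x - 2*y + 1 is:
H = [[-8, -2], [-2, 10]]
Trace = -8 + 10 = 2
Determinant = -8*10 - (-2)^2 = -84
Discriminant = (2)^2 - 4*-84 = 340.0
Eigenvalues: lambda_1 = -8.2195, lambda_2 = 10.2195
The function is not concave.

0


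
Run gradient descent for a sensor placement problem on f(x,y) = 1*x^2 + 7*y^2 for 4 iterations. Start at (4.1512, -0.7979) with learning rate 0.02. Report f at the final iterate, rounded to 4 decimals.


Gradient descent on f(x,y) = 1*x^2 + 7*y^2.
Starting point: (4.1512, -0.7979), alpha = 0.02
Step 1: grad_x = 2*1*4.1512 = 8.3024, grad_y = 2*7*-0.7979 = -11.1706
  x_1 = 4.1512 - 0.02*8.3024 = 3.9852
  y_1 = -0.7979 - 0.02*-11.1706 = -0.5745
Step 2: grad_x = 2*1*3.9852 = 7.9703, grad_y = 2*7*-0.5745 = -8.0428
  x_2 = 3.9852 - 0.02*7.9703 = 3.8257
  y_2 = -0.5745 - 0.02*-8.0428 = -0.4136
Step 3: grad_x = 2*1*3.8257 = 7.6515, grad_y = 2*7*-0.4136 = -5.7908
  x_3 = 3.8257 - 0.02*7.6515 = 3.6727
  y_3 = -0.4136 - 0.02*-5.7908 = -0.2978
Step 4: grad_x = 2*1*3.6727 = 7.3454, grad_y = 2*7*-0.2978 = -4.1694
  x_4 = 3.6727 - 0.02*7.3454 = 3.5258
  y_4 = -0.2978 - 0.02*-4.1694 = -0.2144
f(3.5258, -0.2144) = 1*3.5258^2 + 7*(-0.2144)^2 = 12.7532


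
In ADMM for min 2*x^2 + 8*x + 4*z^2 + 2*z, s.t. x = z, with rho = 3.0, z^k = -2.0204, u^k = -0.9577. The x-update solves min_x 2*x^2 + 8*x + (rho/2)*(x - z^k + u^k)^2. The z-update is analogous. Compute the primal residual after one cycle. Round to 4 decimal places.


ADMM iteration with rho = 3.0, z^k = -2.0204, u^k = -0.9577
Step 1: x-update.
Minimize 2*x^2 + 8*x + (3.0/2)*(x + 2.0204 - 0.9577)^2
FOC: (2*2 + 3.0)*x = -8 + 3.0*(-2.0204 + 0.9577)
x^{k+1} = -1.5983
Step 2: z-update.
Minimize 4*z^2 + 2*z + (3.0/2)*(-1.5983 - z - 0.9577)^2
FOC: (2*4 + 3.0)*z = -2 + 3.0*(-1.5983 - 0.9577)
z^{k+1} = -0.8789
Step 3: u-update.
u^{k+1} = -0.9577 - 1.5983 + 0.8789 = -1.6771
Step 4: Primal residual = |-1.5983 + 0.8789| = 0.7194


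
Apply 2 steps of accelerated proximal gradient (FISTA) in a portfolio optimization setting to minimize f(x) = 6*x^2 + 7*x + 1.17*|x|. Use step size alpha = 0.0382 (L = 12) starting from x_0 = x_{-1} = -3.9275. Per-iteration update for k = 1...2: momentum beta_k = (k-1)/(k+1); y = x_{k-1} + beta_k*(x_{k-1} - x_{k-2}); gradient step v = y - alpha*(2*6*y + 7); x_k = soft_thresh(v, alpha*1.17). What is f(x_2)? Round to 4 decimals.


FISTA on f(x) = 6*x^2 + 7*x + 1.17*|x|
L = 12, alpha = 0.0382
Iteration 1: beta = 0.0, y = -3.9275 + 0.0*(-3.9275 + 3.9275) = -3.9275
  grad(y) = -40.13, v = y - alpha*grad = -2.3945
  prox(v) = soft_thresh(-2.3945, 0.0447) = -2.3498
Iteration 2: beta = 0.3333, y = -2.3498 + 0.3333*(-2.3498 + 3.9275) = -1.824
  grad(y) = -14.8874, v = y - alpha*grad = -1.2553
  prox(v) = soft_thresh(-1.2553, 0.0447) = -1.2106
f(x_2) = 6*(-1.2106)^2 + 7*(-1.2106) + 1.17*|-1.2106| = 1.7352


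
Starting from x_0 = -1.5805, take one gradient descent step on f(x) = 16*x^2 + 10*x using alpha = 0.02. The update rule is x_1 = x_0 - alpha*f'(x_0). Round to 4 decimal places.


We compute the gradient at x_0 and apply the update.
f'(x) = 32*x + 10
f'(-1.5805) = 32*-1.5805 + 10 = -40.576
x_1 = -1.5805 - 0.02*-40.576 = -0.769


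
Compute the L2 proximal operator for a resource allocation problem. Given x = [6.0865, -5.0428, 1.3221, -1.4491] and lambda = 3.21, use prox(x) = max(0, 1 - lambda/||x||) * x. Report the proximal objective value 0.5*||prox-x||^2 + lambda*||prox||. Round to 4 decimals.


Step 1: Compute ||x||.
||x|| = 8.1439
Step 2: Compute scaling factor.
scale = max(0, 1 - 3.21/8.1439) = 0.6058
Step 3: prox(x) = [3.6874, -3.0551, 0.801, -0.8779]
||prox(x)|| = 4.9339
Step 4: Proximal objective.
0.5*||prox-x||^2 = 5.1521
lambda*||prox|| = 15.8378
Total = 20.9899


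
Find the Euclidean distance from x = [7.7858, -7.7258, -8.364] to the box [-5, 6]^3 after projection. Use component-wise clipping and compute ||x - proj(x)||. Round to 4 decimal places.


Project each component onto [-5, 6].
clip(7.7858) = 6.0, clip(-7.7258) = -5.0, clip(-8.364) = -5.0
Projection = [6.0, -5.0, -5.0]
Squared diffs: [3.1891, 7.43, 11.3165]
Distance = sqrt(21.9356) = 4.6835


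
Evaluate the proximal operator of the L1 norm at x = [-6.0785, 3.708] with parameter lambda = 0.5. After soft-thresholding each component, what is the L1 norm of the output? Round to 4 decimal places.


Soft-thresholding with lambda = 0.5:
prox(-6.0785) = sign(-6.0785)*max(|-6.0785| - 0.5, 0) = -5.5785
prox(3.708) = sign(3.708)*max(|3.708| - 0.5, 0) = 3.208
prox(x) = [-5.5785, 3.208]
||prox(x)||_1 = 5.5785 + 3.208 = 8.7865


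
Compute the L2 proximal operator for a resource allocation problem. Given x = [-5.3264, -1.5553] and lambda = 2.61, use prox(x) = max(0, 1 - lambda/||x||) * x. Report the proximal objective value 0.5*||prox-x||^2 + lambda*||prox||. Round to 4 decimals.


Step 1: Compute ||x||.
||x|| = 5.5488
Step 2: Compute scaling factor.
scale = max(0, 1 - 2.61/5.5488) = 0.5296
Step 3: prox(x) = [-2.821, -0.8237]
||prox(x)|| = 2.9388
Step 4: Proximal objective.
0.5*||prox-x||^2 = 3.4061
lambda*||prox|| = 7.6703
Total = 11.0764


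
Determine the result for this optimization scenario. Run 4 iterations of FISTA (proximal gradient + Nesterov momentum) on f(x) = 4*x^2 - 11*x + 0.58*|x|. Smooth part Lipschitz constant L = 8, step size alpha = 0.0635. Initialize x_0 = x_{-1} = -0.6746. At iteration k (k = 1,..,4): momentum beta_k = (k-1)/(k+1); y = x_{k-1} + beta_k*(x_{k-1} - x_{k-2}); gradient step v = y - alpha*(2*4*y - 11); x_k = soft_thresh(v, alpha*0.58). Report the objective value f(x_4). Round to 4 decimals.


FISTA on f(x) = 4*x^2 - 11*x + 0.58*|x|
L = 8, alpha = 0.0635
Iteration 1: beta = 0.0, y = -0.6746 + 0.0*(-0.6746 + 0.6746) = -0.6746
  grad(y) = -16.3968, v = y - alpha*grad = 0.3666
  prox(v) = soft_thresh(0.3666, 0.0368) = 0.3298
Iteration 2: beta = 0.3333, y = 0.3298 + 0.3333*(0.3298 + 0.6746) = 0.6646
  grad(y) = -5.6836, v = y - alpha*grad = 1.0255
  prox(v) = soft_thresh(1.0255, 0.0368) = 0.9886
Iteration 3: beta = 0.5, y = 0.9886 + 0.5*(0.9886 - 0.3298) = 1.3181
  grad(y) = -0.4555, v = y - alpha*grad = 1.347
  prox(v) = soft_thresh(1.347, 0.0368) = 1.3102
Iteration 4: beta = 0.6, y = 1.3102 + 0.6*(1.3102 - 0.9886) = 1.5031
  grad(y) = 1.0246, v = y - alpha*grad = 1.438
  prox(v) = soft_thresh(1.438, 0.0368) = 1.4012
f(x_4) = 4*1.4012^2 - 11*1.4012 + 0.58*|1.4012| = -6.7471


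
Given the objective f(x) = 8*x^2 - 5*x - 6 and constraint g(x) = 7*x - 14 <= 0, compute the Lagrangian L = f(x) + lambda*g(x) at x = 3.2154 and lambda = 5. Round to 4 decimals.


Step 1: Evaluate f(x).
f(3.2154) = 8*3.2154^2 - 5*3.2154 - 6 = 60.6334
Step 2: Evaluate g(x).
g(3.2154) = 7*3.2154 - 14 = 8.5078
Step 3: Compute Lagrangian.
L = 60.6334 + 5*8.5078 = 103.1724


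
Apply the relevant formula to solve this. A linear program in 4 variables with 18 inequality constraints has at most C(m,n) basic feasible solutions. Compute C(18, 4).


Each vertex corresponds to some choice of n active constraints out of m, so the number of vertices is at most C(m, n) = m! / (n!(m-n)!).
m = 18, n = 4
Numerator: 18 * 17 * 16 * 15
Denominator: 4! = 24
C(18, 4) = 3060


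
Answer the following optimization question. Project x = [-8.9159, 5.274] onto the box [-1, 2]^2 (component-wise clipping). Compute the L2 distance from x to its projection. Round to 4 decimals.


Project each component onto [-1, 2].
clip(-8.9159) = -1.0, clip(5.274) = 2.0
Projection = [-1.0, 2.0]
Squared diffs: [62.6615, 10.7191]
Distance = sqrt(73.3806) = 8.5662


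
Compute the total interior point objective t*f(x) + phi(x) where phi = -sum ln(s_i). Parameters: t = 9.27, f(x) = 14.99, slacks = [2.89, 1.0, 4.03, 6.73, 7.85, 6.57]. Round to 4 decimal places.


Step 1: Compute log-barrier.
ln values: [1.0613, 0.0, 1.3938, 1.9066, 2.0605, 1.8825]
phi = -(1.0613 + 0.0 + 1.3938 + 1.9066 + 2.0605 + 1.8825) = -8.3046
Step 2: Compute augmented objective.
t*f(x) = 9.27*14.99 = 138.9573
Total = 138.9573 - 8.3046 = 130.6527


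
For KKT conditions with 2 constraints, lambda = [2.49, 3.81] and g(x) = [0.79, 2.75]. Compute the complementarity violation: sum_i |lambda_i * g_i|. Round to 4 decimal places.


KKT complementary slackness check:
lambda_1 * g_1 = 2.49 * 0.79 = 1.9671
lambda_2 * g_2 = 3.81 * 2.75 = 10.4775
Total violation = 1.9671 + 10.4775 = 12.4446


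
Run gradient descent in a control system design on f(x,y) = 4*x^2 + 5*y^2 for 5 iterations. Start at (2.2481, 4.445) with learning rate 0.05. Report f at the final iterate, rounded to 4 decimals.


Gradient descent on f(x,y) = 4*x^2 + 5*y^2.
Starting point: (2.2481, 4.445), alpha = 0.05
Step 1: grad_x = 2*4*2.2481 = 17.9848, grad_y = 2*5*4.445 = 44.45
  x_1 = 2.2481 - 0.05*17.9848 = 1.3489
  y_1 = 4.445 - 0.05*44.45 = 2.2225
Step 2: grad_x = 2*4*1.3489 = 10.7909, grad_y = 2*5*2.2225 = 22.225
  x_2 = 1.3489 - 0.05*10.7909 = 0.8093
  y_2 = 2.2225 - 0.05*22.225 = 1.1113
Step 3: grad_x = 2*4*0.8093 = 6.4745, grad_y = 2*5*1.1113 = 11.1125
  x_3 = 0.8093 - 0.05*6.4745 = 0.4856
  y_3 = 1.1113 - 0.05*11.1125 = 0.5556
Step 4: grad_x = 2*4*0.4856 = 3.8847, grad_y = 2*5*0.5556 = 5.5563
  x_4 = 0.4856 - 0.05*3.8847 = 0.2914
  y_4 = 0.5556 - 0.05*5.5563 = 0.2778
Step 5: grad_x = 2*4*0.2914 = 2.3308, grad_y = 2*5*0.2778 = 2.7781
  x_5 = 0.2914 - 0.05*2.3308 = 0.1748
  y_5 = 0.2778 - 0.05*2.7781 = 0.1389
f(0.1748, 0.1389) = 4*0.1748^2 + 5*0.1389^2 = 0.2187


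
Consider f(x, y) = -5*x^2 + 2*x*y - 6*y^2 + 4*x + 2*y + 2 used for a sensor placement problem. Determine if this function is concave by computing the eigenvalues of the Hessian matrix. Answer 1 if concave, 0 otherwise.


The Hessian of f(x,y) = -5*x^2 + 2*x*y - 6*y^2 + 4*x + 2*y + 2 is:
H = [[-10, 2], [2, -12]]
Trace = -10 - 12 = -22
Determinant = -10*-12 - (2)^2 = 116
Discriminant = (-22)^2 - 4*116 = 20.0
Eigenvalues: lambda_1 = -13.2361, lambda_2 = -8.7639
The function is concave.

1


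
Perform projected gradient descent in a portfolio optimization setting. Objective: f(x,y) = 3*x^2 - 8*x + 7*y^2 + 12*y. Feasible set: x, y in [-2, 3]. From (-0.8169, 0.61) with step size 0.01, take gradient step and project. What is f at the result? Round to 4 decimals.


Step 1: Compute gradient at (-0.8169, 0.61).
grad_x = 2*3*-0.8169 - 8 = -12.9014
grad_y = 2*7*0.61 + 12 = 20.54
Step 2: Gradient step.
x_raw = -0.8169 - 0.01*-12.9014 = -0.6879
y_raw = 0.61 - 0.01*20.54 = 0.4046
Step 3: Project onto [-2, 3].
x_proj = clip(-0.6879) = -0.6879
y_proj = clip(0.4046) = 0.4046
Step 4: Evaluate f.
f(-0.6879, 0.4046) = 12.9238


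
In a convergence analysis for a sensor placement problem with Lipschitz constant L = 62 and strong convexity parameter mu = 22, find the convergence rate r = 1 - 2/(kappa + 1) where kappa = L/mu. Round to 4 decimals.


Step 1: Compute the condition number.
kappa = L/mu = 62/22 = 2.8182
Step 2: Compute the convergence rate.
r = 1 - 2/(kappa + 1) = 1 - 2*mu/(L + mu) = (L - mu)/(L + mu) = 40/84 = 0.4762


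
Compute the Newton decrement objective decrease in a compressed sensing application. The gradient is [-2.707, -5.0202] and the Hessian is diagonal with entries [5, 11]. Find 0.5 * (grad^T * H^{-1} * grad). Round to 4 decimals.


Step 1: H is diagonal, so H^(-1) * g = [-0.5414, -0.4564].
Step 2: g^T H^(-1) g = sum_i g_i^2 / H_ii
  = (-2.707)^2/5 + (-5.0202)^2/11
  = 1.4656 + 2.2911 = 3.7567
Step 3: Objective decrease = 0.5 * g^T H^(-1) g = 1.8783


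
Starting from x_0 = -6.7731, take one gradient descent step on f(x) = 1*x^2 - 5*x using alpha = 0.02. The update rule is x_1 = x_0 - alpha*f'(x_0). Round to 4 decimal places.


We compute the gradient at x_0 and apply the update.
f'(x) = 2*x - 5
f'(-6.7731) = 2*-6.7731 - 5 = -18.5462
x_1 = -6.7731 - 0.02*-18.5462 = -6.4022


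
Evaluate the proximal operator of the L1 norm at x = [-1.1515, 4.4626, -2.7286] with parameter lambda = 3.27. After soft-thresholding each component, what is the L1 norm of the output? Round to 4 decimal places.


Soft-thresholding with lambda = 3.27:
prox(-1.1515) = sign(-1.1515)*max(|-1.1515| - 3.27, 0) = 0.0
prox(4.4626) = sign(4.4626)*max(|4.4626| - 3.27, 0) = 1.1926
prox(-2.7286) = sign(-2.7286)*max(|-2.7286| - 3.27, 0) = 0.0
prox(x) = [0.0, 1.1926, 0.0]
||prox(x)||_1 = 0.0 + 1.1926 + 0.0 = 1.1926


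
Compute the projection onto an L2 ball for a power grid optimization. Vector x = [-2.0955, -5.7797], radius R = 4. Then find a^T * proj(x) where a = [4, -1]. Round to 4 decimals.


Step 1: Compute ||x|| (intermediates to 6 decimals).
||x|| = sqrt((-2.0955)^2 + (-5.7797)^2) = 6.147849
Step 2: Project.
Since ||x|| > R, scale = R/||x|| = 4/6.147849 = 0.650634, proj(x) = scale * x
proj(x) = [-1.363404, -3.760469]
Step 3: Dot product.
a^T * proj(x) = 4*(-1.363404) - 1*(-3.760469) = -1.6931


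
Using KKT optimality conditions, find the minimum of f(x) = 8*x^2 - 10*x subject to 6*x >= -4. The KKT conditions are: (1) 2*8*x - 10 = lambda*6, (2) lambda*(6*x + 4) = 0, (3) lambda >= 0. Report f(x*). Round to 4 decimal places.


Step 1: Try lambda = 0 (constraint inactive).
Stationarity: 2*8*x - 10 = 0
x* = 10/(2*8) = 0.625
Check constraint: 6*0.625 = 3.75 >= -4 -- satisfied.
Step 2: Compute optimal value.
f(x*) = 8*0.625^2 - 10*0.625 = -3.125


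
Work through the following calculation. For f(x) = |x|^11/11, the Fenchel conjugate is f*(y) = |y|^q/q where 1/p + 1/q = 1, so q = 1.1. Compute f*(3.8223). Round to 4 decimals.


The conjugate exponent q satisfies 1/p + 1/q = 1.
p = 11, so q = 11/(11 - 1) = 1.1
|y|^q = 3.8223^1.1 = 4.3708
f*(3.8223) = 4.3708 / 1.1 = 3.9734


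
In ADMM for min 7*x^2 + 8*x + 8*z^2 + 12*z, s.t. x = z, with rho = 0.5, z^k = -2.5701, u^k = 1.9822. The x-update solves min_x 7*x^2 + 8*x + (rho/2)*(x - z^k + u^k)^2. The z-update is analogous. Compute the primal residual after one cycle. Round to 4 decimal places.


ADMM iteration with rho = 0.5, z^k = -2.5701, u^k = 1.9822
Step 1: x-update.
Minimize 7*x^2 + 8*x + (0.5/2)*(x + 2.5701 + 1.9822)^2
FOC: (2*7 + 0.5)*x = -8 + 0.5*(-2.5701 - 1.9822)
x^{k+1} = -0.7087
Step 2: z-update.
Minimize 8*z^2 + 12*z + (0.5/2)*(-0.7087 - z + 1.9822)^2
FOC: (2*8 + 0.5)*z = -12 + 0.5*(-0.7087 + 1.9822)
z^{k+1} = -0.6887
Step 3: u-update.
u^{k+1} = 1.9822 - 0.7087 + 0.6887 = 1.9622
Step 4: Primal residual = |-0.7087 + 0.6887| = 0.02


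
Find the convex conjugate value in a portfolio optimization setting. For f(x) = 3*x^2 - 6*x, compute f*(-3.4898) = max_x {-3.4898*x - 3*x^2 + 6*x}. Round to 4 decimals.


f*(y) = sup_x {y*x - a*x^2 - b*x} = sup_x {(y-b)*x - a*x^2}
FOC: (y - b) - 2a*x = 0 => x* = (y - b)/(2a)
x* = (-3.4898 + 6)/(2*3) = 0.4184
f*(-3.4898) = (y-b)^2/(4a) = (-3.4898 + 6)^2/(4*3)
= 6.3011/12 = 0.5251


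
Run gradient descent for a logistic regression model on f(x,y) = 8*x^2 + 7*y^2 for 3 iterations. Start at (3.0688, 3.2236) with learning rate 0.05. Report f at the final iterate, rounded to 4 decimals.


Gradient descent on f(x,y) = 8*x^2 + 7*y^2.
Starting point: (3.0688, 3.2236), alpha = 0.05
Step 1: grad_x = 2*8*3.0688 = 49.1008, grad_y = 2*7*3.2236 = 45.1304
  x_1 = 3.0688 - 0.05*49.1008 = 0.6138
  y_1 = 3.2236 - 0.05*45.1304 = 0.9671
Step 2: grad_x = 2*8*0.6138 = 9.8202, grad_y = 2*7*0.9671 = 13.5391
  x_2 = 0.6138 - 0.05*9.8202 = 0.1228
  y_2 = 0.9671 - 0.05*13.5391 = 0.2901
Step 3: grad_x = 2*8*0.1228 = 1.964, grad_y = 2*7*0.2901 = 4.0617
  x_3 = 0.1228 - 0.05*1.964 = 0.0246
  y_3 = 0.2901 - 0.05*4.0617 = 0.087
f(0.0246, 0.087) = 8*0.0246^2 + 7*0.087^2 = 0.0579


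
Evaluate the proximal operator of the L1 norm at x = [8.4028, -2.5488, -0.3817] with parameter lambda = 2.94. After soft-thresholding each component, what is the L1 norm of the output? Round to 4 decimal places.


Soft-thresholding with lambda = 2.94:
prox(8.4028) = sign(8.4028)*max(|8.4028| - 2.94, 0) = 5.4628
prox(-2.5488) = sign(-2.5488)*max(|-2.5488| - 2.94, 0) = 0.0
prox(-0.3817) = sign(-0.3817)*max(|-0.3817| - 2.94, 0) = 0.0
prox(x) = [5.4628, 0.0, 0.0]
||prox(x)||_1 = 5.4628 + 0.0 + 0.0 = 5.4628


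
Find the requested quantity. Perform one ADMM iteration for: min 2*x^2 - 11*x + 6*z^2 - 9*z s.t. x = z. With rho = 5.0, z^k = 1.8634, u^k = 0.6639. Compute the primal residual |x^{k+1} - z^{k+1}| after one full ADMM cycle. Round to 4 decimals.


ADMM iteration with rho = 5.0, z^k = 1.8634, u^k = 0.6639
Step 1: x-update.
Minimize 2*x^2 - 11*x + (5.0/2)*(x - 1.8634 + 0.6639)^2
FOC: (2*2 + 5.0)*x = 11 + 5.0*(1.8634 - 0.6639)
x^{k+1} = 1.8886
Step 2: z-update.
Minimize 6*z^2 - 9*z + (5.0/2)*(1.8886 - z + 0.6639)^2
FOC: (2*6 + 5.0)*z = 9 + 5.0*(1.8886 + 0.6639)
z^{k+1} = 1.2802
Step 3: u-update.
u^{k+1} = 0.6639 + 1.8886 - 1.2802 = 1.2724
Step 4: Primal residual = |1.8886 - 1.2802| = 0.6085


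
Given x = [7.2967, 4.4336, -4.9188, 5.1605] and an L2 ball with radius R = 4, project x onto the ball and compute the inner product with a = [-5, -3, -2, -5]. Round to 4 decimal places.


Step 1: Compute ||x|| (intermediates to 6 decimals).
||x|| = sqrt(7.2967^2 + 4.4336^2 + (-4.9188)^2 + 5.1605^2) = 11.123129
Step 2: Project.
Since ||x|| > R, scale = R/||x|| = 4/11.123129 = 0.359611, proj(x) = scale * x
proj(x) = [2.623974, 1.594371, -1.768855, 1.855773]
Step 3: Dot product.
a^T * proj(x) = -5*2.623974 - 3*1.594371 - 2*(-1.768855) - 5*1.855773 = -23.6441


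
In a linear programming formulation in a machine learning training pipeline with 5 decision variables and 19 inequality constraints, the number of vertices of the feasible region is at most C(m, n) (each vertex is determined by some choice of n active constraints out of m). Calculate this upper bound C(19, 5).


Each vertex corresponds to some choice of n active constraints out of m, so the number of vertices is at most C(m, n) = m! / (n!(m-n)!).
m = 19, n = 5
Numerator: 19 * 18 * 17 * 16 * 15
Denominator: 5! = 120
C(19, 5) = 11628


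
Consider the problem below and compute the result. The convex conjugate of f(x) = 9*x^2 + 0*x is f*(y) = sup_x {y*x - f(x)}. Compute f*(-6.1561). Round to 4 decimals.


f*(y) = sup_x {y*x - a*x^2 - b*x} = sup_x {(y-b)*x - a*x^2}
FOC: (y - b) - 2a*x = 0 => x* = (y - b)/(2a)
x* = (-6.1561 - 0)/(2*9) = -0.342
f*(-6.1561) = (y-b)^2/(4a) = (-6.1561 - 0)^2/(4*9)
= 37.8976/36 = 1.0527


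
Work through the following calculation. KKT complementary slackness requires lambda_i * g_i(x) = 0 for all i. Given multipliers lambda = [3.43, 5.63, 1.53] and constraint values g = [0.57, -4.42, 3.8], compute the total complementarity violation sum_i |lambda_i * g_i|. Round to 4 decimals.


KKT complementary slackness check:
lambda_1 * g_1 = 3.43 * 0.57 = 1.9551
lambda_2 * g_2 = 5.63 * -4.42 = -24.8846
lambda_3 * g_3 = 1.53 * 3.8 = 5.814
Total violation = 1.9551 + 24.8846 + 5.814 = 32.6537


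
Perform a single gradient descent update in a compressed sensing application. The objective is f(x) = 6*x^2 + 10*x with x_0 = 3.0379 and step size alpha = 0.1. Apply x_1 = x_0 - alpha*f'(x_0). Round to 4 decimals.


We compute the gradient at x_0 and apply the update.
f'(x) = 12*x + 10
f'(3.0379) = 12*3.0379 + 10 = 46.4548
x_1 = 3.0379 - 0.1*46.4548 = -1.6076


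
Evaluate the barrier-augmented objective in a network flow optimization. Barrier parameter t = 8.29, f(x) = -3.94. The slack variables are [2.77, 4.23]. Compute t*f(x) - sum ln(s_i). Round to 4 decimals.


Step 1: Compute log-barrier.
ln values: [1.0188, 1.4422]
phi = -(1.0188 + 1.4422) = -2.461
Step 2: Compute augmented objective.
t*f(x) = 8.29*-3.94 = -32.6626
Total = -32.6626 - 2.461 = -35.1236


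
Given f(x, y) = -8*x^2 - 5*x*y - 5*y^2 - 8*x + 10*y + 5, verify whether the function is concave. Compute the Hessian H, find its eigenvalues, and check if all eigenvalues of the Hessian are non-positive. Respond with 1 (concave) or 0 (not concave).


The Hessian of f(x,y) = -8*x^2 - 5*x*y - 5*y^2 - 8*x + 10*y + 5 is:
H = [[-16, -5], [-5, -10]]
Trace = -16 - 10 = -26
Determinant = -16*-10 - (-5)^2 = 135
Discriminant = (-26)^2 - 4*135 = 136.0
Eigenvalues: lambda_1 = -18.831, lambda_2 = -7.169
The function is concave.

1


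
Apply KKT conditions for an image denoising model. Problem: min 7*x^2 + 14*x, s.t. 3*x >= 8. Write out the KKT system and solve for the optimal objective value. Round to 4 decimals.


Step 1: Try lambda = 0 (constraint inactive).
x_unc = -14/(2*7) = -1.0
Check: 3*-1.0 = -3.0 < 8 -- violated!
Step 2: Constraint must be active: 3*x = 8
x* = 8/3 = 2.6667 (rounded; the exact value 8/3 is used below)
lambda = (2*7*(8/3) + 14)/3 = 17.1111
Step 3: Compute optimal value.
f(x*) = 7*(8/3)^2 + 14*(8/3) = 87.1111


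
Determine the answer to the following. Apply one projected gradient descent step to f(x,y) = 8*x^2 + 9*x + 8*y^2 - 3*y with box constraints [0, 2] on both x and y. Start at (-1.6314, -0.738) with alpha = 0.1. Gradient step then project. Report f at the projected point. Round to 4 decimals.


Step 1: Compute gradient at (-1.6314, -0.738).
grad_x = 2*8*-1.6314 + 9 = -17.1024
grad_y = 2*8*-0.738 - 3 = -14.808
Step 2: Gradient step.
x_raw = -1.6314 - 0.1*-17.1024 = 0.0788
y_raw = -0.738 - 0.1*-14.808 = 0.7428
Step 3: Project onto [0, 2].
x_proj = clip(0.0788) = 0.0788
y_proj = clip(0.7428) = 0.7428
Step 4: Evaluate f.
f(0.0788, 0.7428) = 2.9449


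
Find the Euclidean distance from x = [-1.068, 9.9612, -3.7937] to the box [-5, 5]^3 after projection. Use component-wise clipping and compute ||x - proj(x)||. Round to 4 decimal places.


Project each component onto [-5, 5].
clip(-1.068) = -1.068, clip(9.9612) = 5.0, clip(-3.7937) = -3.7937
Projection = [-1.068, 5.0, -3.7937]
Squared diffs: [0.0, 24.6135, 0.0]
Distance = sqrt(24.6135) = 4.9612


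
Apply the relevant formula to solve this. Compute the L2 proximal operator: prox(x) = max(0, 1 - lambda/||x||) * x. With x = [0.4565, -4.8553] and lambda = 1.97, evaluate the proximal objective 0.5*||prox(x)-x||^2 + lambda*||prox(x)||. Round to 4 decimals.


Step 1: Compute ||x||.
||x|| = 4.8767
Step 2: Compute scaling factor.
scale = max(0, 1 - 1.97/4.8767) = 0.596
Step 3: prox(x) = [0.2721, -2.894]
||prox(x)|| = 2.9067
Step 4: Proximal objective.
0.5*||prox-x||^2 = 1.9405
lambda*||prox|| = 5.7262
Total = 7.6667


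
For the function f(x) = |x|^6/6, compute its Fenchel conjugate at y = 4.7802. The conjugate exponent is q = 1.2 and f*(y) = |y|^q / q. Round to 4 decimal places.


The conjugate exponent q satisfies 1/p + 1/q = 1.
p = 6, so q = 6/(6 - 1) = 1.2
|y|^q = 4.7802^1.2 = 6.5363
f*(4.7802) = 6.5363 / 1.2 = 5.447


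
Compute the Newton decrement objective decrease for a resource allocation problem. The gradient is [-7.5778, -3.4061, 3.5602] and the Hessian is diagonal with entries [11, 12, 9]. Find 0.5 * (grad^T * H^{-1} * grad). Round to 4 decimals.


Step 1: H is diagonal, so H^(-1) * g = [-0.6889, -0.2838, 0.3956].
Step 2: g^T H^(-1) g = sum_i g_i^2 / H_ii
  = (-7.5778)^2/11 + (-3.4061)^2/12 + (3.5602)^2/9
  = 5.2203 + 0.9668 + 1.4083 = 7.5954
Step 3: Objective decrease = 0.5 * g^T H^(-1) g = 3.7977


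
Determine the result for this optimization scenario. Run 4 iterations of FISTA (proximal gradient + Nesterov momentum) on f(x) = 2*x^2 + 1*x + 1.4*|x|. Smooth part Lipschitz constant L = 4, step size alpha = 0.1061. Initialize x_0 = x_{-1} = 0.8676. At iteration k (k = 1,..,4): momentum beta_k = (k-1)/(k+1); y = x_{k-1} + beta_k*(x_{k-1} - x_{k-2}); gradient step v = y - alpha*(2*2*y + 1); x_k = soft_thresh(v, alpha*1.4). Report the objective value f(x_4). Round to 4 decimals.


FISTA on f(x) = 2*x^2 + 1*x + 1.4*|x|
L = 4, alpha = 0.1061
Iteration 1: beta = 0.0, y = 0.8676 + 0.0*(0.8676 - 0.8676) = 0.8676
  grad(y) = 4.4704, v = y - alpha*grad = 0.3933
  prox(v) = soft_thresh(0.3933, 0.1485) = 0.2448
Iteration 2: beta = 0.3333, y = 0.2448 + 0.3333*(0.2448 - 0.8676) = 0.0371
  grad(y) = 1.1485, v = y - alpha*grad = -0.0847
  prox(v) = soft_thresh(-0.0847, 0.1485) = 0.0
Iteration 3: beta = 0.5, y = 0.0 + 0.5*(0.0 - 0.2448) = -0.1224
  grad(y) = 0.5105, v = y - alpha*grad = -0.1765
  prox(v) = soft_thresh(-0.1765, 0.1485) = -0.028
Iteration 4: beta = 0.6, y = -0.028 + 0.6*(-0.028 - 0.0) = -0.0448
  grad(y) = 0.8208, v = y - alpha*grad = -0.1319
  prox(v) = soft_thresh(-0.1319, 0.1485) = 0.0
f(x_4) = 2*0.0^2 + 1*0.0 + 1.4*|0.0| = 0.0


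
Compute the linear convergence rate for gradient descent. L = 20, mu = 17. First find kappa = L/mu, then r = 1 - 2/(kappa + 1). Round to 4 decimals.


Step 1: Compute the condition number.
kappa = L/mu = 20/17 = 1.1765
Step 2: Compute the convergence rate.
r = 1 - 2/(kappa + 1) = 1 - 2*mu/(L + mu) = (L - mu)/(L + mu) = 3/37 = 0.0811


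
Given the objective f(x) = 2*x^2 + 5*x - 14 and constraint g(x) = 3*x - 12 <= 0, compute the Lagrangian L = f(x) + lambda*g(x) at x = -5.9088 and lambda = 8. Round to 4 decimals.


Step 1: Evaluate f(x).
f(-5.9088) = 2*(-5.9088)^2 + 5*(-5.9088) - 14 = 26.2838
Step 2: Evaluate g(x).
g(-5.9088) = 3*-5.9088 - 12 = -29.7264
Step 3: Compute Lagrangian.
L = 26.2838 + 8*-29.7264 = -211.5274


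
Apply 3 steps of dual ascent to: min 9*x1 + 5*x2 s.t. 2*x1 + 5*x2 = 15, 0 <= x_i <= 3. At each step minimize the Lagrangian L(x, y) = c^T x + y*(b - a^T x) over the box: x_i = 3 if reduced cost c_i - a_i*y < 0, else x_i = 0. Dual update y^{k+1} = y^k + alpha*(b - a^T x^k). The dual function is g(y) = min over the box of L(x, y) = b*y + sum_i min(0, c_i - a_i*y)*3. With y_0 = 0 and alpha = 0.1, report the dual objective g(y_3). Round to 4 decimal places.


Dual ascent for LP: min 9*x1 + 5*x2, 2*x1 + 5*x2 = 15, 0 <= x_i <= 3
Step 1: y^k = 0.0, reduced costs: (9.0, 5.0)
  x^k = (0.0, 0.0), subgradient = b - a^T x = 15.0
  y^{k+1} = 0.0 + 0.1*15.0 = 1.5
Step 2: y^k = 1.5, reduced costs: (6.0, -2.5)
  x^k = (0.0, 3.0), subgradient = b - a^T x = 0.0
  y^{k+1} = 1.5 + 0.1*0.0 = 1.5
Step 3: y^k = 1.5, reduced costs: (6.0, -2.5)
  x^k = (0.0, 3.0), subgradient = b - a^T x = 0.0
  y^{k+1} = 1.5 + 0.1*0.0 = 1.5
Dual objective at y_3 = 1.5: reduced costs (6.0, -2.5), box minimizer x = (0.0, 3.0)
g(y_3) = b*y + (c1 - a1*y)*x1 + (c2 - a2*y)*x2 = 15*1.5 + 6.0*0.0 + (-2.5)*3.0 = 22.5 + 0.0 - 7.5 = 15.0
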